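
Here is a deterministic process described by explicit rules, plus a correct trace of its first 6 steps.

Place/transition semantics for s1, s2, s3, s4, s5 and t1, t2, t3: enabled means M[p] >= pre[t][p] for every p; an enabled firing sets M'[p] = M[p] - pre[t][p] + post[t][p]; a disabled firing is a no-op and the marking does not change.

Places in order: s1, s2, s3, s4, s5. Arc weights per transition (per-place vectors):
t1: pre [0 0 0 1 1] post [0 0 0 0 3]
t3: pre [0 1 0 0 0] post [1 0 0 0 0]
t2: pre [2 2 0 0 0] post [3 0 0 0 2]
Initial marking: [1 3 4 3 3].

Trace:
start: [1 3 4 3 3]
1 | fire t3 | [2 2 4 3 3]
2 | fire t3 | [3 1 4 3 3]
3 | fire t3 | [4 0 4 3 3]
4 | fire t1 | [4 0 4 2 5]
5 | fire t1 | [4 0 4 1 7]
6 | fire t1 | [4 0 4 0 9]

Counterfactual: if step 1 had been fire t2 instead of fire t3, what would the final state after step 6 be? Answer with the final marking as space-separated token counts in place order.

(re-executing from step 1 with the substitution; state before step 1: [1 3 4 3 3])
1 | fire t2 | [1 3 4 3 3]
2 | fire t3 | [2 2 4 3 3]
3 | fire t3 | [3 1 4 3 3]
4 | fire t1 | [3 1 4 2 5]
5 | fire t1 | [3 1 4 1 7]
6 | fire t1 | [3 1 4 0 9]

3 1 4 0 9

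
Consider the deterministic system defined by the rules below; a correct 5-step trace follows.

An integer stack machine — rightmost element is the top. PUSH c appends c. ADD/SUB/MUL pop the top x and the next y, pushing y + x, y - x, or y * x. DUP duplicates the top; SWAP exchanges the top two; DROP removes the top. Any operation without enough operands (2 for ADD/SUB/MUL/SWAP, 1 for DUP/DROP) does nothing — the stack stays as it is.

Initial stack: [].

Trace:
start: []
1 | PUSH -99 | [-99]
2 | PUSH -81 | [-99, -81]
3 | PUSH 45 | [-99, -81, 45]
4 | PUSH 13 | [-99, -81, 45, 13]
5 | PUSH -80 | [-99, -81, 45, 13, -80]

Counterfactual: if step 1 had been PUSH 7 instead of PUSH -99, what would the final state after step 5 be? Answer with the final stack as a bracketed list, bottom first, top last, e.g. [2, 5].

(re-executing from step 1 with the substitution; state before step 1: [])
1 | PUSH 7 | [7]
2 | PUSH -81 | [7, -81]
3 | PUSH 45 | [7, -81, 45]
4 | PUSH 13 | [7, -81, 45, 13]
5 | PUSH -80 | [7, -81, 45, 13, -80]

[7, -81, 45, 13, -80]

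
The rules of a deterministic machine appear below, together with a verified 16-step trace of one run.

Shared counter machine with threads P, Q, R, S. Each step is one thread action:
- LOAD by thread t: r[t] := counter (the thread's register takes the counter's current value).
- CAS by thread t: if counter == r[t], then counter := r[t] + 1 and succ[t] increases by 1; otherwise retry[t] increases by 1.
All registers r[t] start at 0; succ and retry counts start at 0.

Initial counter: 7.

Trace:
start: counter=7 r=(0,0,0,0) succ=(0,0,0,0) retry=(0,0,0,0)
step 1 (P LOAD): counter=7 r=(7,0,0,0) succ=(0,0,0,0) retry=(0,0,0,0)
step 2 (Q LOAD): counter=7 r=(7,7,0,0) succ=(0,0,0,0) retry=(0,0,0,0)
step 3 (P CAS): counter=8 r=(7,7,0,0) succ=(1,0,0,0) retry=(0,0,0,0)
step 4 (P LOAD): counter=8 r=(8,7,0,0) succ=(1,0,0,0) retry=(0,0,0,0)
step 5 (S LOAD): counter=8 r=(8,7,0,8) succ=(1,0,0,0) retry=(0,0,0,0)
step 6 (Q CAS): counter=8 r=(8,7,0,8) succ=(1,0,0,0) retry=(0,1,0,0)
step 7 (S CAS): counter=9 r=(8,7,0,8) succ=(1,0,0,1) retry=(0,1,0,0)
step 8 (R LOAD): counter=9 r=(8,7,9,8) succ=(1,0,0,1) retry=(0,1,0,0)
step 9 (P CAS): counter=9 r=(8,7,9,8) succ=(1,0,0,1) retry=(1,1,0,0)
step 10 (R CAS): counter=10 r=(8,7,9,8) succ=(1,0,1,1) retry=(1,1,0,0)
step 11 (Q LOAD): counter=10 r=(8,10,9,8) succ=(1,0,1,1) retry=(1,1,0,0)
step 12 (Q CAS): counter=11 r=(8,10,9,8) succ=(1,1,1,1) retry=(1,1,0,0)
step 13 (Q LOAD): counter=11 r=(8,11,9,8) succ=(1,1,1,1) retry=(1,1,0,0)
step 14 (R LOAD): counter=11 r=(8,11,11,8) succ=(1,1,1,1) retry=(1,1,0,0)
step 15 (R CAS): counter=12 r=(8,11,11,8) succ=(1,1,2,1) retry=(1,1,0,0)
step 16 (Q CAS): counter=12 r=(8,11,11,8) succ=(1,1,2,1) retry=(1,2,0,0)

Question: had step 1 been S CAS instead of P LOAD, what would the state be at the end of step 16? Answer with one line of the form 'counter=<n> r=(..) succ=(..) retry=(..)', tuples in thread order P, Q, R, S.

counter=11 r=(7,10,10,7) succ=(0,2,2,0) retry=(2,1,0,2)

(re-executing from step 1 with the substitution; state before step 1: counter=7 r=(0,0,0,0) succ=(0,0,0,0) retry=(0,0,0,0))
step 1 (S CAS): counter=7 r=(0,0,0,0) succ=(0,0,0,0) retry=(0,0,0,1)
step 2 (Q LOAD): counter=7 r=(0,7,0,0) succ=(0,0,0,0) retry=(0,0,0,1)
step 3 (P CAS): counter=7 r=(0,7,0,0) succ=(0,0,0,0) retry=(1,0,0,1)
step 4 (P LOAD): counter=7 r=(7,7,0,0) succ=(0,0,0,0) retry=(1,0,0,1)
step 5 (S LOAD): counter=7 r=(7,7,0,7) succ=(0,0,0,0) retry=(1,0,0,1)
step 6 (Q CAS): counter=8 r=(7,7,0,7) succ=(0,1,0,0) retry=(1,0,0,1)
step 7 (S CAS): counter=8 r=(7,7,0,7) succ=(0,1,0,0) retry=(1,0,0,2)
step 8 (R LOAD): counter=8 r=(7,7,8,7) succ=(0,1,0,0) retry=(1,0,0,2)
step 9 (P CAS): counter=8 r=(7,7,8,7) succ=(0,1,0,0) retry=(2,0,0,2)
step 10 (R CAS): counter=9 r=(7,7,8,7) succ=(0,1,1,0) retry=(2,0,0,2)
step 11 (Q LOAD): counter=9 r=(7,9,8,7) succ=(0,1,1,0) retry=(2,0,0,2)
step 12 (Q CAS): counter=10 r=(7,9,8,7) succ=(0,2,1,0) retry=(2,0,0,2)
step 13 (Q LOAD): counter=10 r=(7,10,8,7) succ=(0,2,1,0) retry=(2,0,0,2)
step 14 (R LOAD): counter=10 r=(7,10,10,7) succ=(0,2,1,0) retry=(2,0,0,2)
step 15 (R CAS): counter=11 r=(7,10,10,7) succ=(0,2,2,0) retry=(2,0,0,2)
step 16 (Q CAS): counter=11 r=(7,10,10,7) succ=(0,2,2,0) retry=(2,1,0,2)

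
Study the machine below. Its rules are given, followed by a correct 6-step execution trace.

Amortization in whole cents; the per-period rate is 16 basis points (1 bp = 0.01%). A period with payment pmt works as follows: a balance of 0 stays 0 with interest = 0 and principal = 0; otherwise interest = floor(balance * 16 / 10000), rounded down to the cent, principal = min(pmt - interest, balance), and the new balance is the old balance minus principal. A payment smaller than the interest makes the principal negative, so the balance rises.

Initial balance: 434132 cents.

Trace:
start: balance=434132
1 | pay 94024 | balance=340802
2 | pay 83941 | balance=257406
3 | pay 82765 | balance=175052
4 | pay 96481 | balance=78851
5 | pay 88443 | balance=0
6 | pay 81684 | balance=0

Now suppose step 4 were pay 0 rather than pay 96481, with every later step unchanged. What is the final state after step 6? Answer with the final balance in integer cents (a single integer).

5624

(re-executing from step 4 with the substitution; state before step 4: balance=175052)
4 | pay 0 | balance=175332
5 | pay 88443 | balance=87169
6 | pay 81684 | balance=5624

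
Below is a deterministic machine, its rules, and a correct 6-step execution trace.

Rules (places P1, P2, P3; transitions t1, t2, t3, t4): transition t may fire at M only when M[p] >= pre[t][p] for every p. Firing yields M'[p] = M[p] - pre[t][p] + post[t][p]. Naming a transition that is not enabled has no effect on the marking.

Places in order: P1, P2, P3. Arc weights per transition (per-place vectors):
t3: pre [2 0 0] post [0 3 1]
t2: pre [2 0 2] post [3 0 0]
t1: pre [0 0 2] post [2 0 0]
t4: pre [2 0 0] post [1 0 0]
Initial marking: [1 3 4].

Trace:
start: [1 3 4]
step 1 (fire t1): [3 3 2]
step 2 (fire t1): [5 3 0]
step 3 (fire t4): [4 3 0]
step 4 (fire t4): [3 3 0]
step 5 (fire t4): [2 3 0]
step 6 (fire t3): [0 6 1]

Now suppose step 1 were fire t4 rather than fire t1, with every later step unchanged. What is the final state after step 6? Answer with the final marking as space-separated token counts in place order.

(re-executing from step 1 with the substitution; state before step 1: [1 3 4])
step 1 (fire t4): [1 3 4]
step 2 (fire t1): [3 3 2]
step 3 (fire t4): [2 3 2]
step 4 (fire t4): [1 3 2]
step 5 (fire t4): [1 3 2]
step 6 (fire t3): [1 3 2]

1 3 2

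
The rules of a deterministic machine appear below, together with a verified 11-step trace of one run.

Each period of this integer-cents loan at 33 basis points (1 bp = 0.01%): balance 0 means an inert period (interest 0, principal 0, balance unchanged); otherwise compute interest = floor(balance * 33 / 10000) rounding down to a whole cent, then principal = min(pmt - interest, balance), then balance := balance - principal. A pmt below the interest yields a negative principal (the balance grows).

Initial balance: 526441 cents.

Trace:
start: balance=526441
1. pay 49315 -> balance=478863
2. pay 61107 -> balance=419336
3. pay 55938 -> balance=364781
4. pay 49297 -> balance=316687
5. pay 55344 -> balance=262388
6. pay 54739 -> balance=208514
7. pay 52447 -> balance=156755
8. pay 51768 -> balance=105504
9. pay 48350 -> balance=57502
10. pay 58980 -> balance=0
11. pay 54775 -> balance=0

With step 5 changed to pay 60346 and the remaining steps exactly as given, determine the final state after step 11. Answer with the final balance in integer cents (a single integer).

(re-executing from step 5 with the substitution; state before step 5: balance=316687)
5. pay 60346 -> balance=257386
6. pay 54739 -> balance=203496
7. pay 52447 -> balance=151720
8. pay 51768 -> balance=100452
9. pay 48350 -> balance=52433
10. pay 58980 -> balance=0
11. pay 54775 -> balance=0

0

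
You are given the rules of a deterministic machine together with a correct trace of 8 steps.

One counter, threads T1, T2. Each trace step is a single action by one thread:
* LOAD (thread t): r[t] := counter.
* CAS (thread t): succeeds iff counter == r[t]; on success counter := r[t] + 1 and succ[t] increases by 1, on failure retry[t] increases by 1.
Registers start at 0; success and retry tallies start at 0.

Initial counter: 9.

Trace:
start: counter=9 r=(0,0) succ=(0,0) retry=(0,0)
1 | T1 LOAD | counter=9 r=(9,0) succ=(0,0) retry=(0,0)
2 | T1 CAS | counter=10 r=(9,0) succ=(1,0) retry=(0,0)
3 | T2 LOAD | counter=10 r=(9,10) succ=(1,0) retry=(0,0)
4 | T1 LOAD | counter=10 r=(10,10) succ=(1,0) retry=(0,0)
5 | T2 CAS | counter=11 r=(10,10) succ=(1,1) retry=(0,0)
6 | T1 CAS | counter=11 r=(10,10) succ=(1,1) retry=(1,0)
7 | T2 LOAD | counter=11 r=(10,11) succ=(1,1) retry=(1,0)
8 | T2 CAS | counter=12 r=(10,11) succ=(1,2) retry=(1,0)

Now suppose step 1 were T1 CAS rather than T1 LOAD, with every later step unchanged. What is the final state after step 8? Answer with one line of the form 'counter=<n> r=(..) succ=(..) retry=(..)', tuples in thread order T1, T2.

counter=11 r=(9,10) succ=(0,2) retry=(3,0)

(re-executing from step 1 with the substitution; state before step 1: counter=9 r=(0,0) succ=(0,0) retry=(0,0))
1 | T1 CAS | counter=9 r=(0,0) succ=(0,0) retry=(1,0)
2 | T1 CAS | counter=9 r=(0,0) succ=(0,0) retry=(2,0)
3 | T2 LOAD | counter=9 r=(0,9) succ=(0,0) retry=(2,0)
4 | T1 LOAD | counter=9 r=(9,9) succ=(0,0) retry=(2,0)
5 | T2 CAS | counter=10 r=(9,9) succ=(0,1) retry=(2,0)
6 | T1 CAS | counter=10 r=(9,9) succ=(0,1) retry=(3,0)
7 | T2 LOAD | counter=10 r=(9,10) succ=(0,1) retry=(3,0)
8 | T2 CAS | counter=11 r=(9,10) succ=(0,2) retry=(3,0)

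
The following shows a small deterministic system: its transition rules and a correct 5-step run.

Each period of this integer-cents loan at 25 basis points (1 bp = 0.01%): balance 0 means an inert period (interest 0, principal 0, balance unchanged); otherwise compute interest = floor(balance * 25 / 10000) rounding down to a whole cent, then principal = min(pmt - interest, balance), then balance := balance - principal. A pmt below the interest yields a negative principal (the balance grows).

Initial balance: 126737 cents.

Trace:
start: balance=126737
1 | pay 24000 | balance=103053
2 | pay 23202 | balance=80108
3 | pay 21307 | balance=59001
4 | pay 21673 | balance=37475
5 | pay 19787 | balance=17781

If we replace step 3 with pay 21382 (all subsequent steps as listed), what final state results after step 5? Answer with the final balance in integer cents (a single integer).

(re-executing from step 3 with the substitution; state before step 3: balance=80108)
3 | pay 21382 | balance=58926
4 | pay 21673 | balance=37400
5 | pay 19787 | balance=17706

17706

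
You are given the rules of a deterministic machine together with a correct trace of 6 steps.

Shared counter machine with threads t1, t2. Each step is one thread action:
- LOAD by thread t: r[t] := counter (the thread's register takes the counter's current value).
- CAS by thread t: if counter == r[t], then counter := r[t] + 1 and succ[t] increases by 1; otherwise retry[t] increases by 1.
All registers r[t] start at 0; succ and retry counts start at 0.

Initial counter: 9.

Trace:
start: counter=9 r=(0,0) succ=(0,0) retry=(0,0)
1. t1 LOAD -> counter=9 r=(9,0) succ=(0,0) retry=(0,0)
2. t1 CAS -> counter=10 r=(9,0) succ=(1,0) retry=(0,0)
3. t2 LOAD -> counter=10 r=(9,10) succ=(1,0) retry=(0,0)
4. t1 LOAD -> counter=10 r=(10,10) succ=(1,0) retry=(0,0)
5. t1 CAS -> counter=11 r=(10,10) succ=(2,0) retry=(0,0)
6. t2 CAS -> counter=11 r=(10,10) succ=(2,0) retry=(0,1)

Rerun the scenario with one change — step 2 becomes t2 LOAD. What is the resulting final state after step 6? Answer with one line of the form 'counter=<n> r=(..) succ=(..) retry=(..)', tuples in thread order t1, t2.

counter=10 r=(9,9) succ=(1,0) retry=(0,1)

(re-executing from step 2 with the substitution; state before step 2: counter=9 r=(9,0) succ=(0,0) retry=(0,0))
2. t2 LOAD -> counter=9 r=(9,9) succ=(0,0) retry=(0,0)
3. t2 LOAD -> counter=9 r=(9,9) succ=(0,0) retry=(0,0)
4. t1 LOAD -> counter=9 r=(9,9) succ=(0,0) retry=(0,0)
5. t1 CAS -> counter=10 r=(9,9) succ=(1,0) retry=(0,0)
6. t2 CAS -> counter=10 r=(9,9) succ=(1,0) retry=(0,1)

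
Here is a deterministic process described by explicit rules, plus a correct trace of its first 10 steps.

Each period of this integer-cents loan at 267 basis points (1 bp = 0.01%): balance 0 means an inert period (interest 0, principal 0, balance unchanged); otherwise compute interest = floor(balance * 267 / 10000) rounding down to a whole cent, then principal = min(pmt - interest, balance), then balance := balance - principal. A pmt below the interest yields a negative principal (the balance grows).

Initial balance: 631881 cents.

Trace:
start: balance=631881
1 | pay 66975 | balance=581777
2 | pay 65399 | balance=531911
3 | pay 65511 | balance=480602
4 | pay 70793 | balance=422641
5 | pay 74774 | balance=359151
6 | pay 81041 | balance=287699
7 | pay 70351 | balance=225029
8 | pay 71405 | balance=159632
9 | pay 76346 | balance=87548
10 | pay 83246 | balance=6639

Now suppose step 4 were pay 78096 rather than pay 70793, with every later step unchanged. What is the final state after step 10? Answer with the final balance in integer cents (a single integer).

0

(re-executing from step 4 with the substitution; state before step 4: balance=480602)
4 | pay 78096 | balance=415338
5 | pay 74774 | balance=351653
6 | pay 81041 | balance=280001
7 | pay 70351 | balance=217126
8 | pay 71405 | balance=151518
9 | pay 76346 | balance=79217
10 | pay 83246 | balance=0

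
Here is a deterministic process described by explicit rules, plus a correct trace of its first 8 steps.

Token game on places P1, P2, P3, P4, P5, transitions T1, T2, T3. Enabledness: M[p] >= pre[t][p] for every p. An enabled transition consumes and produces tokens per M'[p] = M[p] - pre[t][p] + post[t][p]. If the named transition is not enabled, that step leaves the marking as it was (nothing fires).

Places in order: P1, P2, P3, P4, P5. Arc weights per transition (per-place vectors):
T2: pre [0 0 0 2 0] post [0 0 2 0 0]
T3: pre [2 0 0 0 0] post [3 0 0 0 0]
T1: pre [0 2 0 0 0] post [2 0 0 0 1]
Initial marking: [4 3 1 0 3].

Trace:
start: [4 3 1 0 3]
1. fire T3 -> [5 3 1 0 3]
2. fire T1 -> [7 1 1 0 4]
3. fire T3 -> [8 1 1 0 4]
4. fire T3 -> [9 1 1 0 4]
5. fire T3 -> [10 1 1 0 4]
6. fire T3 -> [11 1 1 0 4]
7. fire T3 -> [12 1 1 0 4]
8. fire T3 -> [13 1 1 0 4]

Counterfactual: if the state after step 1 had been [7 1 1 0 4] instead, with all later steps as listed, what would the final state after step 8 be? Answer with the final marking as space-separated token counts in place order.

13 1 1 0 4

state after step 1 := [7 1 1 0 4]
2. fire T1 -> [7 1 1 0 4]
3. fire T3 -> [8 1 1 0 4]
4. fire T3 -> [9 1 1 0 4]
5. fire T3 -> [10 1 1 0 4]
6. fire T3 -> [11 1 1 0 4]
7. fire T3 -> [12 1 1 0 4]
8. fire T3 -> [13 1 1 0 4]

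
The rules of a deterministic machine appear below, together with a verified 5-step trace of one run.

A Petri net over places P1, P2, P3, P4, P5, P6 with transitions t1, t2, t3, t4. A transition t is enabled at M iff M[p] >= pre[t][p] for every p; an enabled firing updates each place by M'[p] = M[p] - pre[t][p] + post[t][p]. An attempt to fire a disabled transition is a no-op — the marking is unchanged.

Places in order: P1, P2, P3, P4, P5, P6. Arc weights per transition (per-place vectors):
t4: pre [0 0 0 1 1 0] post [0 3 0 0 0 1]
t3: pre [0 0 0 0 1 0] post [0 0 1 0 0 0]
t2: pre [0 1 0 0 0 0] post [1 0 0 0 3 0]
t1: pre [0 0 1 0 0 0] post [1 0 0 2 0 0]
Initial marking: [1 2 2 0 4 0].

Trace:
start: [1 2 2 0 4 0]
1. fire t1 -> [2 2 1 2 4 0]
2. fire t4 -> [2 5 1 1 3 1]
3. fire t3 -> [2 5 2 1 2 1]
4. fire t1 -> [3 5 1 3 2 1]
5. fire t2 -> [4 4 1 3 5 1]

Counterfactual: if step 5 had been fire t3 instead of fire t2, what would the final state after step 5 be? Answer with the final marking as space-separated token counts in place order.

3 5 2 3 1 1

(re-executing from step 5 with the substitution; state before step 5: [3 5 1 3 2 1])
5. fire t3 -> [3 5 2 3 1 1]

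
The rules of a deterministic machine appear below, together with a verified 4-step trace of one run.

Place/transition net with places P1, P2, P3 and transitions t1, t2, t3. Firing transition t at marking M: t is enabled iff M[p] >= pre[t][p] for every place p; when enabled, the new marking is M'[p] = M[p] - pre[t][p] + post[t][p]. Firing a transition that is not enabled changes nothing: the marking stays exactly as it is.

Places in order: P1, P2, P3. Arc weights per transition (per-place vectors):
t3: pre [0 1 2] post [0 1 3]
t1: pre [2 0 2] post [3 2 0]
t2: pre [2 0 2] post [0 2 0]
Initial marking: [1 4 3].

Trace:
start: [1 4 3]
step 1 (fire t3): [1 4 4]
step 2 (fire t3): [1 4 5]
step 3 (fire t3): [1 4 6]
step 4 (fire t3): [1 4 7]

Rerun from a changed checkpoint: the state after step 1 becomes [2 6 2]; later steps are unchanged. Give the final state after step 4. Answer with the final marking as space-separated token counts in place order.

state after step 1 := [2 6 2]
step 2 (fire t3): [2 6 3]
step 3 (fire t3): [2 6 4]
step 4 (fire t3): [2 6 5]

2 6 5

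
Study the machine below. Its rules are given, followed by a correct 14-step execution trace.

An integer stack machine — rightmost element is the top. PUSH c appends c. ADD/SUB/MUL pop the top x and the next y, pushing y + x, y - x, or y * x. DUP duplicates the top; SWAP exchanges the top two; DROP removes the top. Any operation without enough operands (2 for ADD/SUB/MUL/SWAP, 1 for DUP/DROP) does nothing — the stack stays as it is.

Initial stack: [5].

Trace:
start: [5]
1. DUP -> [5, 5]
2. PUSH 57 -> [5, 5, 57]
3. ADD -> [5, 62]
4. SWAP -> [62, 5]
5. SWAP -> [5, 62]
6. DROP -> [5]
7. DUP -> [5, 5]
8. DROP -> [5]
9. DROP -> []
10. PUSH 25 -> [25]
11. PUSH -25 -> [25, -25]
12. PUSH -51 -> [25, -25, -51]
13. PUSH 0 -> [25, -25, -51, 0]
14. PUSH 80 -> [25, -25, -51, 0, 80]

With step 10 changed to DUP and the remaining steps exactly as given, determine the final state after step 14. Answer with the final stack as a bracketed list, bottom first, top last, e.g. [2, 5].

(re-executing from step 10 with the substitution; state before step 10: [])
10. DUP -> []
11. PUSH -25 -> [-25]
12. PUSH -51 -> [-25, -51]
13. PUSH 0 -> [-25, -51, 0]
14. PUSH 80 -> [-25, -51, 0, 80]

[-25, -51, 0, 80]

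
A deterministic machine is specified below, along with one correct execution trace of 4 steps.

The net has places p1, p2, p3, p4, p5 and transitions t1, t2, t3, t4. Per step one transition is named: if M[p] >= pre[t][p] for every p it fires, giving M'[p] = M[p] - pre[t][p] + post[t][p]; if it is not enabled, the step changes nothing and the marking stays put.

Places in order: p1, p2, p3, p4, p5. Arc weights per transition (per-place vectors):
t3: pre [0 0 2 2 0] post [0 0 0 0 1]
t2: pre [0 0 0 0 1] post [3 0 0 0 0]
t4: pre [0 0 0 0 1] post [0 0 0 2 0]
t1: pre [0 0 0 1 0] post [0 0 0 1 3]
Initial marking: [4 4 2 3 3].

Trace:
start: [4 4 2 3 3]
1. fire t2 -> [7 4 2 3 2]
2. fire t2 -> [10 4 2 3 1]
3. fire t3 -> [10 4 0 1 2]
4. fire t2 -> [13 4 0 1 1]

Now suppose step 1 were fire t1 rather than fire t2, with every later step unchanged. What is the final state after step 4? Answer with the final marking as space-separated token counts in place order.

(re-executing from step 1 with the substitution; state before step 1: [4 4 2 3 3])
1. fire t1 -> [4 4 2 3 6]
2. fire t2 -> [7 4 2 3 5]
3. fire t3 -> [7 4 0 1 6]
4. fire t2 -> [10 4 0 1 5]

10 4 0 1 5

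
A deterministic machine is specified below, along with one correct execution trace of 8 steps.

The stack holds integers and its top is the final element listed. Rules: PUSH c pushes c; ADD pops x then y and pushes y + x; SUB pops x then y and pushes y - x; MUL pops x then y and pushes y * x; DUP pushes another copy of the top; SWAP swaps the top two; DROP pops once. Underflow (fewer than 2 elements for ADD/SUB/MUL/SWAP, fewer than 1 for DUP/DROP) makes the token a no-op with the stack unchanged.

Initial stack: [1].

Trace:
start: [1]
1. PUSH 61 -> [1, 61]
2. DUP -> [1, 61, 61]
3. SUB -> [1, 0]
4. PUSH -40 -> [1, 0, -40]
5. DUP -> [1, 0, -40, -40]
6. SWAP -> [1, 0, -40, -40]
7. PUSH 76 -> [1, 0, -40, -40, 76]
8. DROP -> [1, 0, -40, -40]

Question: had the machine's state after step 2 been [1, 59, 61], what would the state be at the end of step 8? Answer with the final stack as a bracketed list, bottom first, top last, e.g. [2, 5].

state after step 2 := [1, 59, 61]
3. SUB -> [1, -2]
4. PUSH -40 -> [1, -2, -40]
5. DUP -> [1, -2, -40, -40]
6. SWAP -> [1, -2, -40, -40]
7. PUSH 76 -> [1, -2, -40, -40, 76]
8. DROP -> [1, -2, -40, -40]

[1, -2, -40, -40]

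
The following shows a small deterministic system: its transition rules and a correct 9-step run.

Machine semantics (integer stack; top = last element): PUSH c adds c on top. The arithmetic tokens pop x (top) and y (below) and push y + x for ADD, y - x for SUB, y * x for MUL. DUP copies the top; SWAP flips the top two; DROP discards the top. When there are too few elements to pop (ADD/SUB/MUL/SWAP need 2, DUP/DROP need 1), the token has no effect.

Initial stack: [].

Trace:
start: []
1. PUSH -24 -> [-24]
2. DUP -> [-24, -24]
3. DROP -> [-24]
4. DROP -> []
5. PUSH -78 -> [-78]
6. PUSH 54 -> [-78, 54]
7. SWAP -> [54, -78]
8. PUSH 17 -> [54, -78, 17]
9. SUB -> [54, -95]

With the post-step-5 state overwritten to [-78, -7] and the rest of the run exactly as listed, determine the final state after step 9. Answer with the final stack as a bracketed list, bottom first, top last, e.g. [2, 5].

state after step 5 := [-78, -7]
6. PUSH 54 -> [-78, -7, 54]
7. SWAP -> [-78, 54, -7]
8. PUSH 17 -> [-78, 54, -7, 17]
9. SUB -> [-78, 54, -24]

[-78, 54, -24]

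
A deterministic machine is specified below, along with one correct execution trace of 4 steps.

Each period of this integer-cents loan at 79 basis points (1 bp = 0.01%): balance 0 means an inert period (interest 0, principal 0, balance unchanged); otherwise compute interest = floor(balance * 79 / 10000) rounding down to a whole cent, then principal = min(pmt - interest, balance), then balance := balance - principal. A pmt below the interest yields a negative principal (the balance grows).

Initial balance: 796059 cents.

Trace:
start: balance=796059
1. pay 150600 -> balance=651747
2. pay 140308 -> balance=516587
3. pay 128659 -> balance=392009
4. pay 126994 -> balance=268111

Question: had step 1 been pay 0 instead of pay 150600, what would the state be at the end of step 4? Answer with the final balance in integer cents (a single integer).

422309

(re-executing from step 1 with the substitution; state before step 1: balance=796059)
1. pay 0 -> balance=802347
2. pay 140308 -> balance=668377
3. pay 128659 -> balance=544998
4. pay 126994 -> balance=422309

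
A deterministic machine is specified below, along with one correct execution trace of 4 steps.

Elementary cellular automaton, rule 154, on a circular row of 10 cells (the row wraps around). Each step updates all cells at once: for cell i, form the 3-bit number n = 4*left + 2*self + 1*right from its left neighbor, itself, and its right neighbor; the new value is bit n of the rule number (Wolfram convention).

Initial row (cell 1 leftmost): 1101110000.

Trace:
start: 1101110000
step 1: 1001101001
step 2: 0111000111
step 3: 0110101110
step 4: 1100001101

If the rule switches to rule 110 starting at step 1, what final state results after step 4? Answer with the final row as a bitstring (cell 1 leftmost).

0111111101

(re-executing steps 1..4 under rule 110; state before step 1: 1101110000)
step 1: 1111010001
step 2: 0001110011
step 3: 0011010111
step 4: 0111111101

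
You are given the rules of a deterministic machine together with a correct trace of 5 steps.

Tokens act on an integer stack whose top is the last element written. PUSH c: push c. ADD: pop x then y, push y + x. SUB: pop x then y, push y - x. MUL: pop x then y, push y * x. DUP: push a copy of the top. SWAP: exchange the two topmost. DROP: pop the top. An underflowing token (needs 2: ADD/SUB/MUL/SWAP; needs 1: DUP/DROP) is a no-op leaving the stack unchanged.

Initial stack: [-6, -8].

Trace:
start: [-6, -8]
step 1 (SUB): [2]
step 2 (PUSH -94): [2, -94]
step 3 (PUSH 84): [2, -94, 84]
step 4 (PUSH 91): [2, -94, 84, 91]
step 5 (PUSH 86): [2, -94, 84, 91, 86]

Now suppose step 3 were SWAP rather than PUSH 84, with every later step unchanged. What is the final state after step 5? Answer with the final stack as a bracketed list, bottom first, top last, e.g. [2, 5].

[-94, 2, 91, 86]

(re-executing from step 3 with the substitution; state before step 3: [2, -94])
step 3 (SWAP): [-94, 2]
step 4 (PUSH 91): [-94, 2, 91]
step 5 (PUSH 86): [-94, 2, 91, 86]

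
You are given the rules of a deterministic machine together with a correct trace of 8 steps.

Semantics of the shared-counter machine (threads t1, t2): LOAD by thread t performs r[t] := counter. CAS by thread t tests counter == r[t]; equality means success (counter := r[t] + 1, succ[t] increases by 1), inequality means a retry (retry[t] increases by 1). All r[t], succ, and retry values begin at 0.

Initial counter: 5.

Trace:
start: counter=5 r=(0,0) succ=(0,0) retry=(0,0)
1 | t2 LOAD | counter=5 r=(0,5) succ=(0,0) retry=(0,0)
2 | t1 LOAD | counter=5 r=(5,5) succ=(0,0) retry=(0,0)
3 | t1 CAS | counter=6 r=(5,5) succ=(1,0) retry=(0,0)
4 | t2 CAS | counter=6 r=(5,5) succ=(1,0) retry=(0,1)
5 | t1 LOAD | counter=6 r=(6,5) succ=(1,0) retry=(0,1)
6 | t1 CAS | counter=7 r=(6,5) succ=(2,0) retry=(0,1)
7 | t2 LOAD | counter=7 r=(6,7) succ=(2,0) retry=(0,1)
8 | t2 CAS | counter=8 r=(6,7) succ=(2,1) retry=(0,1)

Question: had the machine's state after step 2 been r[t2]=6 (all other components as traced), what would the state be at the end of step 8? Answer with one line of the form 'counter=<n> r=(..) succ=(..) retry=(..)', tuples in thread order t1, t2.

state after step 2 := counter=5 r=(5,6) succ=(0,0) retry=(0,0)
3 | t1 CAS | counter=6 r=(5,6) succ=(1,0) retry=(0,0)
4 | t2 CAS | counter=7 r=(5,6) succ=(1,1) retry=(0,0)
5 | t1 LOAD | counter=7 r=(7,6) succ=(1,1) retry=(0,0)
6 | t1 CAS | counter=8 r=(7,6) succ=(2,1) retry=(0,0)
7 | t2 LOAD | counter=8 r=(7,8) succ=(2,1) retry=(0,0)
8 | t2 CAS | counter=9 r=(7,8) succ=(2,2) retry=(0,0)

counter=9 r=(7,8) succ=(2,2) retry=(0,0)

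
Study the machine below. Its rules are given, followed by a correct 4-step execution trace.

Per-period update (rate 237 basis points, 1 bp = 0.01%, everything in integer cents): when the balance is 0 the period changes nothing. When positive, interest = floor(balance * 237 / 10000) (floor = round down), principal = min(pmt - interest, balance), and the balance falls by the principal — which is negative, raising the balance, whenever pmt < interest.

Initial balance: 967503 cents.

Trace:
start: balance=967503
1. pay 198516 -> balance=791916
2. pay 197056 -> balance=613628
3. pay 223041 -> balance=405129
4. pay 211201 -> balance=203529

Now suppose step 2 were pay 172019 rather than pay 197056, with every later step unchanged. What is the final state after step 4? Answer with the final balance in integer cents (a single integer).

(re-executing from step 2 with the substitution; state before step 2: balance=791916)
2. pay 172019 -> balance=638665
3. pay 223041 -> balance=430760
4. pay 211201 -> balance=229768

229768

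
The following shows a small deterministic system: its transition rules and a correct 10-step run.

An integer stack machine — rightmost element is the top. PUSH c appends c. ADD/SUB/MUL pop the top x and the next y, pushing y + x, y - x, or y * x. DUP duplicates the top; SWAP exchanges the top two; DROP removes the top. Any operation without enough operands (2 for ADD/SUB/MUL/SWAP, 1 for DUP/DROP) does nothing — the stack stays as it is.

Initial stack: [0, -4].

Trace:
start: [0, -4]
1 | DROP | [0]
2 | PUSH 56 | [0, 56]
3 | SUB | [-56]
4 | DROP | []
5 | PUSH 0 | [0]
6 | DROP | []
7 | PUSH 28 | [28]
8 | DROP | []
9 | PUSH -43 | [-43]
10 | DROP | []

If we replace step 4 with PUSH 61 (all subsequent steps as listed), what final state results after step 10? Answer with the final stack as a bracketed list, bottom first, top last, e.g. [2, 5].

(re-executing from step 4 with the substitution; state before step 4: [-56])
4 | PUSH 61 | [-56, 61]
5 | PUSH 0 | [-56, 61, 0]
6 | DROP | [-56, 61]
7 | PUSH 28 | [-56, 61, 28]
8 | DROP | [-56, 61]
9 | PUSH -43 | [-56, 61, -43]
10 | DROP | [-56, 61]

[-56, 61]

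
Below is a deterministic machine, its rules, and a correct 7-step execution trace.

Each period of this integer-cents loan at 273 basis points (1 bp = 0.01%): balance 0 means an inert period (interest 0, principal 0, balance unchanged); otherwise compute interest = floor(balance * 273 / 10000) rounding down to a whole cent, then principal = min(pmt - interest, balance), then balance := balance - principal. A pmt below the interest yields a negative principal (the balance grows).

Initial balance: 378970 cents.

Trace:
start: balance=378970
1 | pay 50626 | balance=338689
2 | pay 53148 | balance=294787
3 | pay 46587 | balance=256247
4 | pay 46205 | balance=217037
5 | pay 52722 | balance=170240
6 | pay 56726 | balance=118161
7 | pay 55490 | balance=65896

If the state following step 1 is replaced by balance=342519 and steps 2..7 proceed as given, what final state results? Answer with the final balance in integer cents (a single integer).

70397

state after step 1 := balance=342519
2 | pay 53148 | balance=298721
3 | pay 46587 | balance=260289
4 | pay 46205 | balance=221189
5 | pay 52722 | balance=174505
6 | pay 56726 | balance=122542
7 | pay 55490 | balance=70397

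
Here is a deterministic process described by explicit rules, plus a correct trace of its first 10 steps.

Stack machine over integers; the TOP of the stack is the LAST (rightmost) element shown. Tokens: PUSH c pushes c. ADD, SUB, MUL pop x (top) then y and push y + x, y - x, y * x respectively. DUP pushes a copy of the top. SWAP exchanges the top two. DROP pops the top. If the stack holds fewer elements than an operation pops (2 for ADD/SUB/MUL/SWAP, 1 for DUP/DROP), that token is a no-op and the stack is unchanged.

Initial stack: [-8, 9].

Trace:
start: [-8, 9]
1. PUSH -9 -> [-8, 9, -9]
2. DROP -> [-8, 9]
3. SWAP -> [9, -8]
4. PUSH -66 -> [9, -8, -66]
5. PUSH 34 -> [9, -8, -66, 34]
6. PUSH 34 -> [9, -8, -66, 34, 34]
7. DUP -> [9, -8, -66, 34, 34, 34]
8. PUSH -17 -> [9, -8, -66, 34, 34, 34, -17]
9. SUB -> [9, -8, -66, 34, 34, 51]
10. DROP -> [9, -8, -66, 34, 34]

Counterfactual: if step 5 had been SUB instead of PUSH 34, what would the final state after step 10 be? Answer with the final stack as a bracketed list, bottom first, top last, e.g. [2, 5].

(re-executing from step 5 with the substitution; state before step 5: [9, -8, -66])
5. SUB -> [9, 58]
6. PUSH 34 -> [9, 58, 34]
7. DUP -> [9, 58, 34, 34]
8. PUSH -17 -> [9, 58, 34, 34, -17]
9. SUB -> [9, 58, 34, 51]
10. DROP -> [9, 58, 34]

[9, 58, 34]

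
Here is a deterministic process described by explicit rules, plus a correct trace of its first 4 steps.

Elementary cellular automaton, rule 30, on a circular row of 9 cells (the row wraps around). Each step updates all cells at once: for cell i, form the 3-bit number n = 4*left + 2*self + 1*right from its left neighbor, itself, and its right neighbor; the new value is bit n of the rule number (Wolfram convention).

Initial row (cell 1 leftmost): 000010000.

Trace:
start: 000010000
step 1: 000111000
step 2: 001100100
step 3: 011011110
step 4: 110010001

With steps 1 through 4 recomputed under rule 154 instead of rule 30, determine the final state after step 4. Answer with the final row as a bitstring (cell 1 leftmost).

(re-executing steps 1..4 under rule 154; state before step 1: 000010000)
step 1: 000101000
step 2: 001000100
step 3: 010101010
step 4: 100000001

100000001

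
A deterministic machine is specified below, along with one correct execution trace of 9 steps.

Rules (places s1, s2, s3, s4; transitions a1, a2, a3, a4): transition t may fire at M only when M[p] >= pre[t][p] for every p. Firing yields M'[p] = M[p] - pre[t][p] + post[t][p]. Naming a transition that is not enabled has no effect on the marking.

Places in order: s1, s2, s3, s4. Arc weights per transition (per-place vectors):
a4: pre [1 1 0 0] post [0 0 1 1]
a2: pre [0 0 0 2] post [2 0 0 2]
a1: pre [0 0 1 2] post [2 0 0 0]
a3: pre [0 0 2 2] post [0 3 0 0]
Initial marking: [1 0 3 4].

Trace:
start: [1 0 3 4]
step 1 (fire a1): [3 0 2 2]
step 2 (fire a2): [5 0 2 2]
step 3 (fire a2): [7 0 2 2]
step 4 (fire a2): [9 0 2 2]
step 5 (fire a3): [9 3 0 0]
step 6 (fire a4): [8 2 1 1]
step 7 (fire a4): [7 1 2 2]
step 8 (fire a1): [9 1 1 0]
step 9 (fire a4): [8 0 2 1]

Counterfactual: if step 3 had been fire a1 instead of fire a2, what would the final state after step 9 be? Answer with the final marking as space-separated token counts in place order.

7 0 1 0

(re-executing from step 3 with the substitution; state before step 3: [5 0 2 2])
step 3 (fire a1): [7 0 1 0]
step 4 (fire a2): [7 0 1 0]
step 5 (fire a3): [7 0 1 0]
step 6 (fire a4): [7 0 1 0]
step 7 (fire a4): [7 0 1 0]
step 8 (fire a1): [7 0 1 0]
step 9 (fire a4): [7 0 1 0]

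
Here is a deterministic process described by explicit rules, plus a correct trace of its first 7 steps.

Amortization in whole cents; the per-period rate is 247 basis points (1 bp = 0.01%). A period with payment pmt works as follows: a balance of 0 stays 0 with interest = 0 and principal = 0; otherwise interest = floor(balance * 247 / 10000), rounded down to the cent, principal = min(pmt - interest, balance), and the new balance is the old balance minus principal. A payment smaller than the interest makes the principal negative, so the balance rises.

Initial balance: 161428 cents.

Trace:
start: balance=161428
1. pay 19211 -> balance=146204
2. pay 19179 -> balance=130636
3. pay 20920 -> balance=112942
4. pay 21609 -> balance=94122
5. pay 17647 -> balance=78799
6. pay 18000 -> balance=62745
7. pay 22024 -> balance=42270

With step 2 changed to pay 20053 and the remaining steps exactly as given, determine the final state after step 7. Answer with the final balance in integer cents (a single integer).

(re-executing from step 2 with the substitution; state before step 2: balance=146204)
2. pay 20053 -> balance=129762
3. pay 20920 -> balance=112047
4. pay 21609 -> balance=93205
5. pay 17647 -> balance=77860
6. pay 18000 -> balance=61783
7. pay 22024 -> balance=41285

41285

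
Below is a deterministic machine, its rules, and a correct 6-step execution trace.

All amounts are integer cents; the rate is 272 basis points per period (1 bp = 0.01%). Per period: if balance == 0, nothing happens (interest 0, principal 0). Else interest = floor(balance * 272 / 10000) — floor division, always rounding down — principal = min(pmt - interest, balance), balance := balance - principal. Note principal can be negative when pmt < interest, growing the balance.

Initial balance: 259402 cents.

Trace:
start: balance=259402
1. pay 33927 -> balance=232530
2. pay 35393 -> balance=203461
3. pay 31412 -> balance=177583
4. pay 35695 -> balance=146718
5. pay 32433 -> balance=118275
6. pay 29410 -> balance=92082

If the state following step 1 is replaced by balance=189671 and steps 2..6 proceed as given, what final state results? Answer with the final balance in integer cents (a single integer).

43069

state after step 1 := balance=189671
2. pay 35393 -> balance=159437
3. pay 31412 -> balance=132361
4. pay 35695 -> balance=100266
5. pay 32433 -> balance=70560
6. pay 29410 -> balance=43069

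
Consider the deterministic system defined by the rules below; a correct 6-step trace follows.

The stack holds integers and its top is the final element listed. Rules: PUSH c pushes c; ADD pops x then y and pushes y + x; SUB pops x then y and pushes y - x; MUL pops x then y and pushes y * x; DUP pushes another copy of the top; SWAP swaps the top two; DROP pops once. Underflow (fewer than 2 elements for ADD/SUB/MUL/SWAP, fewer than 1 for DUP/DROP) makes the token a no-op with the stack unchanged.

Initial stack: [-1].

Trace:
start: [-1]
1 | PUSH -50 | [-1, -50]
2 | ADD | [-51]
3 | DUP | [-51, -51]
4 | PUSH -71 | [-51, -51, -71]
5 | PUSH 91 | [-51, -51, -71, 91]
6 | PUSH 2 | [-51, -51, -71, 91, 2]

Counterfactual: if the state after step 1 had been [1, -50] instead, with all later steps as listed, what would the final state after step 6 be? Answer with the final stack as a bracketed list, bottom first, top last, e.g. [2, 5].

[-49, -49, -71, 91, 2]

state after step 1 := [1, -50]
2 | ADD | [-49]
3 | DUP | [-49, -49]
4 | PUSH -71 | [-49, -49, -71]
5 | PUSH 91 | [-49, -49, -71, 91]
6 | PUSH 2 | [-49, -49, -71, 91, 2]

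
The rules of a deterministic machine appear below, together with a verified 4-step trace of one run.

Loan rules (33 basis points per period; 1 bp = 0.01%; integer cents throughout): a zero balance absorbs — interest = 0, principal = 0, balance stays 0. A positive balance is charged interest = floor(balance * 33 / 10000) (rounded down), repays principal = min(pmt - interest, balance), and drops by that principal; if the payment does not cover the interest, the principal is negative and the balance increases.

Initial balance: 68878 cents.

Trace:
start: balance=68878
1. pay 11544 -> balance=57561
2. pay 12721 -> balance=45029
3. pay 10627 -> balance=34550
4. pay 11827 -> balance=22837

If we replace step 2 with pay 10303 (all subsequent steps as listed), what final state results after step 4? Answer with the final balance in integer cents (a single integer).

25271

(re-executing from step 2 with the substitution; state before step 2: balance=57561)
2. pay 10303 -> balance=47447
3. pay 10627 -> balance=36976
4. pay 11827 -> balance=25271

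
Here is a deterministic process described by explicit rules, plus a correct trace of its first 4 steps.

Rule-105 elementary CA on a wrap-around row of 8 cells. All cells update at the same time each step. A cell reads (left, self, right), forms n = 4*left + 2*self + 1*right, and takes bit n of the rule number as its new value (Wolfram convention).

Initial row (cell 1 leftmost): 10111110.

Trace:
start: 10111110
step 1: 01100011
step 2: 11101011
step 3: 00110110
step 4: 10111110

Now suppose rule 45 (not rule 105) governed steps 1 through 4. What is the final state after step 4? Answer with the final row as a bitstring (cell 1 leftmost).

(re-executing steps 1..4 under rule 45; state before step 1: 10111110)
step 1: 11100001
step 2: 00001101
step 3: 01101011
step 4: 11011110

11011110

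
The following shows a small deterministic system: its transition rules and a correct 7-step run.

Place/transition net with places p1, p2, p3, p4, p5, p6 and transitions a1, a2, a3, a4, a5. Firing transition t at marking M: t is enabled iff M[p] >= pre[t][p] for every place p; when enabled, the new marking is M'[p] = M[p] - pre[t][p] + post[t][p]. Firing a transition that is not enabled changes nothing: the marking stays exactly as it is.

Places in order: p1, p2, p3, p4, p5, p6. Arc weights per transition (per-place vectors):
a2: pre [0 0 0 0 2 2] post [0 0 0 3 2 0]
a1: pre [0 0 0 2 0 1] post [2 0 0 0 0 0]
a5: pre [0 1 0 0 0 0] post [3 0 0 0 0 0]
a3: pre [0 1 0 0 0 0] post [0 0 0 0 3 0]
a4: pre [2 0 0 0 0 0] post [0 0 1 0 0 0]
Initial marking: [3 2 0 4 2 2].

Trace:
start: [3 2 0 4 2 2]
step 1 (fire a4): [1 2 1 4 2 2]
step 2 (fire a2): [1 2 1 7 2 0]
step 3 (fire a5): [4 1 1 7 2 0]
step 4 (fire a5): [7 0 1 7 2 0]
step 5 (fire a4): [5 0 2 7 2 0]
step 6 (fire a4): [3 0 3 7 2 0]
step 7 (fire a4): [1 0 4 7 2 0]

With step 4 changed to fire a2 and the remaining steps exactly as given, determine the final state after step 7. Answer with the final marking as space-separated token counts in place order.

(re-executing from step 4 with the substitution; state before step 4: [4 1 1 7 2 0])
step 4 (fire a2): [4 1 1 7 2 0]
step 5 (fire a4): [2 1 2 7 2 0]
step 6 (fire a4): [0 1 3 7 2 0]
step 7 (fire a4): [0 1 3 7 2 0]

0 1 3 7 2 0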